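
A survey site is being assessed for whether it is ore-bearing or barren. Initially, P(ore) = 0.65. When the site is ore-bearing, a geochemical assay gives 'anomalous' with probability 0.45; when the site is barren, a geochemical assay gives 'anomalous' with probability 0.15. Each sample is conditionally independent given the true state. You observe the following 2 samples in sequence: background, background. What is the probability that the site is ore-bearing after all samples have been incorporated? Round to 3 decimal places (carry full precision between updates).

0.437

Apply Bayes' rule sequentially, carrying P(ore) forward.
After 'background': P(ore) = 0.55·0.6500 / (0.55·0.6500 + 0.85·0.3500) ≈ 0.5458
After 'background': P(ore) = 0.55·0.5458 / (0.55·0.5458 + 0.85·0.4542) ≈ 0.4374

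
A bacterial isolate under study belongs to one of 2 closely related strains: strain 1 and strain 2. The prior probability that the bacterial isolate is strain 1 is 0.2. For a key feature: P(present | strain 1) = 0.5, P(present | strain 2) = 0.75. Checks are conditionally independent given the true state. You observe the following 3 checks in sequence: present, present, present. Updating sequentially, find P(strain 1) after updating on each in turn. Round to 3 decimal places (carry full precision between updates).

After 'present': P(strain 1) = 0.5·0.2000 / (0.5·0.2000 + 0.75·0.8000) ≈ 0.1429
After 'present': P(strain 1) = 0.5·0.1429 / (0.5·0.1429 + 0.75·0.8571) ≈ 0.1000
After 'present': P(strain 1) = 0.5·0.1000 / (0.5·0.1000 + 0.75·0.9000) ≈ 0.0690

0.069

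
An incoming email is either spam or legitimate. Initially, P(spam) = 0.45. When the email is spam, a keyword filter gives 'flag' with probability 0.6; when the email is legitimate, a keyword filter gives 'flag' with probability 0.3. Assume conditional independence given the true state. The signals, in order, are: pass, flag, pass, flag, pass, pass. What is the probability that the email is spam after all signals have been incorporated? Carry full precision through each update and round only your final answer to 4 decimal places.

0.2587

After 'pass': P(spam) = 0.4·0.4500 / (0.4·0.4500 + 0.7·0.5500) ≈ 0.3186
After 'flag': P(spam) = 0.6·0.3186 / (0.6·0.3186 + 0.3·0.6814) ≈ 0.4832
After 'pass': P(spam) = 0.4·0.4832 / (0.4·0.4832 + 0.7·0.5168) ≈ 0.3482
After 'flag': P(spam) = 0.6·0.3482 / (0.6·0.3482 + 0.3·0.6518) ≈ 0.5166
After 'pass': P(spam) = 0.4·0.5166 / (0.4·0.5166 + 0.7·0.4834) ≈ 0.3791
After 'pass': P(spam) = 0.4·0.3791 / (0.4·0.3791 + 0.7·0.6209) ≈ 0.2587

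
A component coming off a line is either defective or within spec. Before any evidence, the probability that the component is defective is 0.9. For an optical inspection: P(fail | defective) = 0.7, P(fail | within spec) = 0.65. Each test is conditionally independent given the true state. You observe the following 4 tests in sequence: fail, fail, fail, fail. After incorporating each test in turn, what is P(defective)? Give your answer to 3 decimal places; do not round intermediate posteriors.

After 'fail': P(defective) = 0.7·0.9000 / (0.7·0.9000 + 0.65·0.1000) ≈ 0.9065
After 'fail': P(defective) = 0.7·0.9065 / (0.7·0.9065 + 0.65·0.0935) ≈ 0.9126
After 'fail': P(defective) = 0.7·0.9126 / (0.7·0.9126 + 0.65·0.0874) ≈ 0.9183
After 'fail': P(defective) = 0.7·0.9183 / (0.7·0.9183 + 0.65·0.0817) ≈ 0.9237

0.924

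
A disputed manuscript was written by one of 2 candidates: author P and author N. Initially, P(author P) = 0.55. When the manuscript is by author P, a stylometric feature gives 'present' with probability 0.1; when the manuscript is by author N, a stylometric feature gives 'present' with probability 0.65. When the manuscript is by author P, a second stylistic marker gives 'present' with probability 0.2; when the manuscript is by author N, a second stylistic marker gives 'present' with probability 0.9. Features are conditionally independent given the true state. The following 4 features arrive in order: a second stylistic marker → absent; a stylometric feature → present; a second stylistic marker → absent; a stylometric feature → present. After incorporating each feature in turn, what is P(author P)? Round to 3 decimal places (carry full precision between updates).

After a second stylistic marker='absent': P(author P) = 0.8·0.5500 / (0.8·0.5500 + 0.1·0.4500) ≈ 0.9072
After a stylometric feature='present': P(author P) = 0.1·0.9072 / (0.1·0.9072 + 0.65·0.0928) ≈ 0.6007
After a second stylistic marker='absent': P(author P) = 0.8·0.6007 / (0.8·0.6007 + 0.1·0.3993) ≈ 0.9233
After a stylometric feature='present': P(author P) = 0.1·0.9233 / (0.1·0.9233 + 0.65·0.0767) ≈ 0.6493

0.649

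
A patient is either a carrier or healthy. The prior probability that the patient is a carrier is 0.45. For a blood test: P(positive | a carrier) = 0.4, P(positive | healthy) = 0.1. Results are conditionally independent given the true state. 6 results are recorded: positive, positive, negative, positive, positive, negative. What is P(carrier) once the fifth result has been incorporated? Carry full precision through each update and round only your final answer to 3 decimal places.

0.993

After 'positive': P(carrier) = 0.4·0.4500 / (0.4·0.4500 + 0.1·0.5500) ≈ 0.7660
After 'positive': P(carrier) = 0.4·0.7660 / (0.4·0.7660 + 0.1·0.2340) ≈ 0.9290
After 'negative': P(carrier) = 0.6·0.9290 / (0.6·0.9290 + 0.9·0.0710) ≈ 0.8972
After 'positive': P(carrier) = 0.4·0.8972 / (0.4·0.8972 + 0.1·0.1028) ≈ 0.9722
After 'positive': P(carrier) = 0.4·0.9722 / (0.4·0.9722 + 0.1·0.0278) ≈ 0.9929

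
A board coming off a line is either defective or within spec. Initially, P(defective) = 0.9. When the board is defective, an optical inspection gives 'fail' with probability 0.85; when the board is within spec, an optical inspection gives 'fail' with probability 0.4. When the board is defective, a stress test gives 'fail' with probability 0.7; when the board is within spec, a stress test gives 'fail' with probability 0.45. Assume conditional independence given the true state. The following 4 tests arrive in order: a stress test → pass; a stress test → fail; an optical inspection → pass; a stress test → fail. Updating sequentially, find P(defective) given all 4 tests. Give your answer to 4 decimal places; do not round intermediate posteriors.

0.7481

After a stress test='pass': P(defective) = 0.3·0.9000 / (0.3·0.9000 + 0.55·0.1000) ≈ 0.8308
After a stress test='fail': P(defective) = 0.7·0.8308 / (0.7·0.8308 + 0.45·0.1692) ≈ 0.8842
After an optical inspection='pass': P(defective) = 0.15·0.8842 / (0.15·0.8842 + 0.6·0.1158) ≈ 0.6562
After a stress test='fail': P(defective) = 0.7·0.6562 / (0.7·0.6562 + 0.45·0.3438) ≈ 0.7481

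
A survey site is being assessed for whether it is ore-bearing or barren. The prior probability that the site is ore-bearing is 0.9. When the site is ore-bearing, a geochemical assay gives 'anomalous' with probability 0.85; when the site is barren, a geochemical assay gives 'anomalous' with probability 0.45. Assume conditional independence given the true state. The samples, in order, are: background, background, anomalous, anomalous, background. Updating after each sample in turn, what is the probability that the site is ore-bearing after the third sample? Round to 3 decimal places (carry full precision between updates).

After 'background': P(ore) = 0.15·0.9000 / (0.15·0.9000 + 0.55·0.1000) ≈ 0.7105
After 'background': P(ore) = 0.15·0.7105 / (0.15·0.7105 + 0.55·0.2895) ≈ 0.4010
After 'anomalous': P(ore) = 0.85·0.4010 / (0.85·0.4010 + 0.45·0.5990) ≈ 0.5584

0.558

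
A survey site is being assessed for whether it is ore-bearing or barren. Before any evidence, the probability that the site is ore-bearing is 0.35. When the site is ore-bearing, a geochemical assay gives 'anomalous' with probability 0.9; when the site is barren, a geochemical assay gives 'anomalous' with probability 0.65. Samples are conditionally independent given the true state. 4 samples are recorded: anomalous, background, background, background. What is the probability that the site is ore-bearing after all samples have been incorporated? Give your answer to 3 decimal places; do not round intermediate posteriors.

Each posterior becomes the prior for the next update.
After 'anomalous': P(ore) = 0.9·0.3500 / (0.9·0.3500 + 0.65·0.6500) ≈ 0.4271
After 'background': P(ore) = 0.1·0.4271 / (0.1·0.4271 + 0.35·0.5729) ≈ 0.1756
After 'background': P(ore) = 0.1·0.1756 / (0.1·0.1756 + 0.35·0.8244) ≈ 0.0574
After 'background': P(ore) = 0.1·0.0574 / (0.1·0.0574 + 0.35·0.9426) ≈ 0.0171

0.017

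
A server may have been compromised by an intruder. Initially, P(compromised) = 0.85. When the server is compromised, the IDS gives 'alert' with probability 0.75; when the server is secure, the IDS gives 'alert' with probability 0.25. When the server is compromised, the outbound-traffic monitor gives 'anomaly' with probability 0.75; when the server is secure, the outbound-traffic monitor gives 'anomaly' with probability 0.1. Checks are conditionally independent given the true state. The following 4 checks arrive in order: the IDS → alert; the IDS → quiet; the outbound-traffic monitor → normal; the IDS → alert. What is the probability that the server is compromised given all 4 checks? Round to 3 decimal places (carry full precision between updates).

Apply Bayes' rule sequentially, carrying P(compromised) forward.
After the IDS='alert': P(compromised) = 0.75·0.8500 / (0.75·0.8500 + 0.25·0.1500) ≈ 0.9444
After the IDS='quiet': P(compromised) = 0.25·0.9444 / (0.25·0.9444 + 0.75·0.0556) ≈ 0.8500
After the outbound-traffic monitor='normal': P(compromised) = 0.25·0.8500 / (0.25·0.8500 + 0.9·0.1500) ≈ 0.6115
After the IDS='alert': P(compromised) = 0.75·0.6115 / (0.75·0.6115 + 0.25·0.3885) ≈ 0.8252

0.825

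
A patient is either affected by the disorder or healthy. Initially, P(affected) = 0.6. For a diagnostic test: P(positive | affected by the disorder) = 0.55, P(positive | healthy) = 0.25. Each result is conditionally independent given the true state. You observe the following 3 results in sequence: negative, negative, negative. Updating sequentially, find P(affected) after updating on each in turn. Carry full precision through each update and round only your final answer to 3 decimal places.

After 'negative': P(affected) = 0.45·0.6000 / (0.45·0.6000 + 0.75·0.4000) ≈ 0.4737
After 'negative': P(affected) = 0.45·0.4737 / (0.45·0.4737 + 0.75·0.5263) ≈ 0.3506
After 'negative': P(affected) = 0.45·0.3506 / (0.45·0.3506 + 0.75·0.6494) ≈ 0.2447

0.245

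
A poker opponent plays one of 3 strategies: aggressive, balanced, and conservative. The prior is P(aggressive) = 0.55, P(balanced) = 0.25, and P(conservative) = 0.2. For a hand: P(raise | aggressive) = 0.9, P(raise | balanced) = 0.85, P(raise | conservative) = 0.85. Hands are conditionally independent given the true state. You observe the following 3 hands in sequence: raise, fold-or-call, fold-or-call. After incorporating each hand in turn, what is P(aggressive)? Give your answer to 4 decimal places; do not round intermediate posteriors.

0.3651

After 'raise': normaliser = 0.9·0.5500 + 0.85·0.2500 + 0.85·0.2000; P(aggressive) ≈ 0.5641, P(balanced) ≈ 0.2422, P(conservative) ≈ 0.1937
After 'fold-or-call': normaliser = 0.1·0.5641 + 0.15·0.2422 + 0.15·0.1937; P(aggressive) ≈ 0.4632, P(balanced) ≈ 0.2982, P(conservative) ≈ 0.2386
After 'fold-or-call': normaliser = 0.1·0.4632 + 0.15·0.2982 + 0.15·0.2386; P(aggressive) ≈ 0.3651, P(balanced) ≈ 0.3527, P(conservative) ≈ 0.2822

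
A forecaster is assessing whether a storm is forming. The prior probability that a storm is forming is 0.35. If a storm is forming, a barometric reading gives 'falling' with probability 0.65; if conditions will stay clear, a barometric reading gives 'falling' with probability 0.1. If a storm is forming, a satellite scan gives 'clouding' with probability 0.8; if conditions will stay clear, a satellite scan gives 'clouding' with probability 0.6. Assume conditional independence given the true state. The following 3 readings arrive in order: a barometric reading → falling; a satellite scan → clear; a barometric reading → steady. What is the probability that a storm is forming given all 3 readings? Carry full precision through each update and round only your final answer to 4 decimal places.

After a barometric reading='falling': P(storm) = 0.65·0.3500 / (0.65·0.3500 + 0.1·0.6500) ≈ 0.7778
After a satellite scan='clear': P(storm) = 0.2·0.7778 / (0.2·0.7778 + 0.4·0.2222) ≈ 0.6364
After a barometric reading='steady': P(storm) = 0.35·0.6364 / (0.35·0.6364 + 0.9·0.3636) ≈ 0.4050

0.4050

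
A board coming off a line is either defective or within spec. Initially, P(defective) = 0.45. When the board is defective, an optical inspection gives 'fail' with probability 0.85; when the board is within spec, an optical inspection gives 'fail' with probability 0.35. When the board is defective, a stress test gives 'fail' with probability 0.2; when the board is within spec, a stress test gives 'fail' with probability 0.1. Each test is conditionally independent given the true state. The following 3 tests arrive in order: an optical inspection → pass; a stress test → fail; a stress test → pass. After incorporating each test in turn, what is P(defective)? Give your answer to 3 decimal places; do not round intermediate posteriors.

0.251

After an optical inspection='pass': P(defective) = 0.15·0.4500 / (0.15·0.4500 + 0.65·0.5500) ≈ 0.1588
After a stress test='fail': P(defective) = 0.2·0.1588 / (0.2·0.1588 + 0.1·0.8412) ≈ 0.2741
After a stress test='pass': P(defective) = 0.8·0.2741 / (0.8·0.2741 + 0.9·0.7259) ≈ 0.2513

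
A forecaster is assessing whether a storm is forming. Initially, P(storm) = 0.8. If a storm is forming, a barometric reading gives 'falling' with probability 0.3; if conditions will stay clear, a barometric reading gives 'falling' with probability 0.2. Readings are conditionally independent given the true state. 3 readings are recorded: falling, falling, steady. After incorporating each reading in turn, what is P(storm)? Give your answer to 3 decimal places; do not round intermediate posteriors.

After 'falling': P(storm) = 0.3·0.8000 / (0.3·0.8000 + 0.2·0.2000) ≈ 0.8571
After 'falling': P(storm) = 0.3·0.8571 / (0.3·0.8571 + 0.2·0.1429) ≈ 0.9000
After 'steady': P(storm) = 0.7·0.9000 / (0.7·0.9000 + 0.8·0.1000) ≈ 0.8873

0.887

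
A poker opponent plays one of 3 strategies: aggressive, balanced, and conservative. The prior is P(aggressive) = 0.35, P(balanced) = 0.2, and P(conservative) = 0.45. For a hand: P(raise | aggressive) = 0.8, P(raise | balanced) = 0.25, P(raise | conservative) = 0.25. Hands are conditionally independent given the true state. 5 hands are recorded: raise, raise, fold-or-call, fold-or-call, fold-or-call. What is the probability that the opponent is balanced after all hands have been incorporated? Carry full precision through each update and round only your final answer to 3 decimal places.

Apply Bayes' rule sequentially, carrying P(balanced) forward.
After 'raise': normaliser = 0.8·0.3500 + 0.25·0.2000 + 0.25·0.4500; P(aggressive) ≈ 0.6328, P(balanced) ≈ 0.1130, P(conservative) ≈ 0.2542
After 'raise': normaliser = 0.8·0.6328 + 0.25·0.1130 + 0.25·0.2542; P(aggressive) ≈ 0.8465, P(balanced) ≈ 0.0472, P(conservative) ≈ 0.1063
After 'fold-or-call': normaliser = 0.2·0.8465 + 0.75·0.0472 + 0.75·0.1063; P(aggressive) ≈ 0.5952, P(balanced) ≈ 0.1246, P(conservative) ≈ 0.2802
After 'fold-or-call': normaliser = 0.2·0.5952 + 0.75·0.1246 + 0.75·0.2802; P(aggressive) ≈ 0.2817, P(balanced) ≈ 0.2210, P(conservative) ≈ 0.4973
After 'fold-or-call': normaliser = 0.2·0.2817 + 0.75·0.2210 + 0.75·0.4973; P(aggressive) ≈ 0.0947, P(balanced) ≈ 0.2786, P(conservative) ≈ 0.6268

0.279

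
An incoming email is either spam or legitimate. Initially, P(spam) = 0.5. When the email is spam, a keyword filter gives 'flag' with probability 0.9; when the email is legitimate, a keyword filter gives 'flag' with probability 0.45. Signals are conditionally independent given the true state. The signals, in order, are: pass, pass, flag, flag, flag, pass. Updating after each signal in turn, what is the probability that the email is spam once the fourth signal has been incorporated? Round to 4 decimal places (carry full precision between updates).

0.1168

After 'pass': P(spam) = 0.1·0.5000 / (0.1·0.5000 + 0.55·0.5000) ≈ 0.1538
After 'pass': P(spam) = 0.1·0.1538 / (0.1·0.1538 + 0.55·0.8462) ≈ 0.0320
After 'flag': P(spam) = 0.9·0.0320 / (0.9·0.0320 + 0.45·0.9680) ≈ 0.0620
After 'flag': P(spam) = 0.9·0.0620 / (0.9·0.0620 + 0.45·0.9380) ≈ 0.1168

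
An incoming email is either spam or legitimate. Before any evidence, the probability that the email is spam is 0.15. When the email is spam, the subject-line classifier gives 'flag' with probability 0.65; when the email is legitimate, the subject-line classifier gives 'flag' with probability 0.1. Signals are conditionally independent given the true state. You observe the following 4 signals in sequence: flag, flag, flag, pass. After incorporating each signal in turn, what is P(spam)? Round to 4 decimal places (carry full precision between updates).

After 'flag': P(spam) = 0.65·0.1500 / (0.65·0.1500 + 0.1·0.8500) ≈ 0.5342
After 'flag': P(spam) = 0.65·0.5342 / (0.65·0.5342 + 0.1·0.4658) ≈ 0.8817
After 'flag': P(spam) = 0.65·0.8817 / (0.65·0.8817 + 0.1·0.1183) ≈ 0.9798
After 'pass': P(spam) = 0.35·0.9798 / (0.35·0.9798 + 0.9·0.0202) ≈ 0.9496

0.9496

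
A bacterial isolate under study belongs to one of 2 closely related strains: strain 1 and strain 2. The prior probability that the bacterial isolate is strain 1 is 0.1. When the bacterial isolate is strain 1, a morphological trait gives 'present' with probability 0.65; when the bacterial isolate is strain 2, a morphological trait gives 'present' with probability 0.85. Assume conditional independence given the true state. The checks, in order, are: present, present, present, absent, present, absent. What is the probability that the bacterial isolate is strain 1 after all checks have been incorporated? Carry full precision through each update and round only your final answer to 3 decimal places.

Apply Bayes' rule sequentially, carrying P(strain 1) forward.
After 'present': P(strain 1) = 0.65·0.1000 / (0.65·0.1000 + 0.85·0.9000) ≈ 0.0783
After 'present': P(strain 1) = 0.65·0.0783 / (0.65·0.0783 + 0.85·0.9217) ≈ 0.0610
After 'present': P(strain 1) = 0.65·0.0610 / (0.65·0.0610 + 0.85·0.9390) ≈ 0.0473
After 'absent': P(strain 1) = 0.35·0.0473 / (0.35·0.0473 + 0.15·0.9527) ≈ 0.1039
After 'present': P(strain 1) = 0.65·0.1039 / (0.65·0.1039 + 0.85·0.8961) ≈ 0.0814
After 'absent': P(strain 1) = 0.35·0.0814 / (0.35·0.0814 + 0.15·0.9186) ≈ 0.1714

0.171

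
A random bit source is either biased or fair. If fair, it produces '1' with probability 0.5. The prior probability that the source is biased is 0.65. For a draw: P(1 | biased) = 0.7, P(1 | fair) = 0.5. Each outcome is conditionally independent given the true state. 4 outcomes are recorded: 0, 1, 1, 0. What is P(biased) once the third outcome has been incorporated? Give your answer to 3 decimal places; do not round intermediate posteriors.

0.686

After '0': P(biased) = 0.3·0.6500 / (0.3·0.6500 + 0.5·0.3500) ≈ 0.5270
After '1': P(biased) = 0.7·0.5270 / (0.7·0.5270 + 0.5·0.4730) ≈ 0.6094
After '1': P(biased) = 0.7·0.6094 / (0.7·0.6094 + 0.5·0.3906) ≈ 0.6859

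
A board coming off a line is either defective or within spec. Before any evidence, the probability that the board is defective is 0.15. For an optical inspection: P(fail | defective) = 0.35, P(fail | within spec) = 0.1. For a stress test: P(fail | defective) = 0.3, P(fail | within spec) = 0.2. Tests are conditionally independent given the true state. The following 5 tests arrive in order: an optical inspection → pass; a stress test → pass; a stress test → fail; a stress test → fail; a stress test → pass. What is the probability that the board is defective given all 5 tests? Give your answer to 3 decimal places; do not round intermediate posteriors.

0.180

Apply Bayes' rule sequentially, carrying P(defective) forward.
After an optical inspection='pass': P(defective) = 0.65·0.1500 / (0.65·0.1500 + 0.9·0.8500) ≈ 0.1130
After a stress test='pass': P(defective) = 0.7·0.1130 / (0.7·0.1130 + 0.8·0.8870) ≈ 0.1003
After a stress test='fail': P(defective) = 0.3·0.1003 / (0.3·0.1003 + 0.2·0.8997) ≈ 0.1433
After a stress test='fail': P(defective) = 0.3·0.1433 / (0.3·0.1433 + 0.2·0.8567) ≈ 0.2006
After a stress test='pass': P(defective) = 0.7·0.2006 / (0.7·0.2006 + 0.8·0.7994) ≈ 0.1800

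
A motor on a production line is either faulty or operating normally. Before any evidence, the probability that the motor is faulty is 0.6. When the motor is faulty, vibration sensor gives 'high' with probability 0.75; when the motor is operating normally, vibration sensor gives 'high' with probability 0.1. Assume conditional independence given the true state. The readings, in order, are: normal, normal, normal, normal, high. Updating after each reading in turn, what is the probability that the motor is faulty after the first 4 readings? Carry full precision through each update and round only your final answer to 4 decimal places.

After 'normal': P(faulty) = 0.25·0.6000 / (0.25·0.6000 + 0.9·0.4000) ≈ 0.2941
After 'normal': P(faulty) = 0.25·0.2941 / (0.25·0.2941 + 0.9·0.7059) ≈ 0.1037
After 'normal': P(faulty) = 0.25·0.1037 / (0.25·0.1037 + 0.9·0.8963) ≈ 0.0311
After 'normal': P(faulty) = 0.25·0.0311 / (0.25·0.0311 + 0.9·0.9689) ≈ 0.0089

0.0089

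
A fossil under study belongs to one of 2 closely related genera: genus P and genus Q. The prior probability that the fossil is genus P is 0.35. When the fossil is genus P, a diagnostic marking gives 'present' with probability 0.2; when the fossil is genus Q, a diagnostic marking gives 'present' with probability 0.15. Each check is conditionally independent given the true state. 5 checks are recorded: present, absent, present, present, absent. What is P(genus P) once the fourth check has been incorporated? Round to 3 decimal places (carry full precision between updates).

0.546

After 'present': P(genus P) = 0.2·0.3500 / (0.2·0.3500 + 0.15·0.6500) ≈ 0.4179
After 'absent': P(genus P) = 0.8·0.4179 / (0.8·0.4179 + 0.85·0.5821) ≈ 0.4032
After 'present': P(genus P) = 0.2·0.4032 / (0.2·0.4032 + 0.15·0.5968) ≈ 0.4739
After 'present': P(genus P) = 0.2·0.4739 / (0.2·0.4739 + 0.15·0.5261) ≈ 0.5457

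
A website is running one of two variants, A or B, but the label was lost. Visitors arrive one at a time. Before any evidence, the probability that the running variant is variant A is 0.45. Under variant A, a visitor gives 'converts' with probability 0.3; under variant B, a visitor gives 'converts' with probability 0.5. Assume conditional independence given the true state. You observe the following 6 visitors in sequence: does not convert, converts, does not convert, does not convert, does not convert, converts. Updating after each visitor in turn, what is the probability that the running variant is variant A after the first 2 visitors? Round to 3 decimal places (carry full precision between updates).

0.407

Each posterior becomes the prior for the next update.
After 'does not convert': P(A) = 0.7·0.4500 / (0.7·0.4500 + 0.5·0.5500) ≈ 0.5339
After 'converts': P(A) = 0.3·0.5339 / (0.3·0.5339 + 0.5·0.4661) ≈ 0.4073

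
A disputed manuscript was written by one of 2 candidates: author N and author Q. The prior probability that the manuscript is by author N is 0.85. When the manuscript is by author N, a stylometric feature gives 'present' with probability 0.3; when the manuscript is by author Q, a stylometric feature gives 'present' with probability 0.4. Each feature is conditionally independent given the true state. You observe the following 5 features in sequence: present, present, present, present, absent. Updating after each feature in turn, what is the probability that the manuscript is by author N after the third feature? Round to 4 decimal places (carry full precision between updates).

Each posterior becomes the prior for the next update.
After 'present': P(author N) = 0.3·0.8500 / (0.3·0.8500 + 0.4·0.1500) ≈ 0.8095
After 'present': P(author N) = 0.3·0.8095 / (0.3·0.8095 + 0.4·0.1905) ≈ 0.7612
After 'present': P(author N) = 0.3·0.7612 / (0.3·0.7612 + 0.4·0.2388) ≈ 0.7051

0.7051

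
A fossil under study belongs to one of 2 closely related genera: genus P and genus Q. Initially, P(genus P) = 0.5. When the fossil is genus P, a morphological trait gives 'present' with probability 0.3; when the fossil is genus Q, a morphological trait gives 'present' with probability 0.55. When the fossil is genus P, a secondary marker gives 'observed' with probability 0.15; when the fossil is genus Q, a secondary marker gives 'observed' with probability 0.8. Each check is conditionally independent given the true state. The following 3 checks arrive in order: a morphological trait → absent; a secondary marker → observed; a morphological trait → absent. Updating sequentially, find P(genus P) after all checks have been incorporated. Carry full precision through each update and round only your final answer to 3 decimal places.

Each posterior becomes the prior for the next update.
After a morphological trait='absent': P(genus P) = 0.7·0.5000 / (0.7·0.5000 + 0.45·0.5000) ≈ 0.6087
After a secondary marker='observed': P(genus P) = 0.15·0.6087 / (0.15·0.6087 + 0.8·0.3913) ≈ 0.2258
After a morphological trait='absent': P(genus P) = 0.7·0.2258 / (0.7·0.2258 + 0.45·0.7742) ≈ 0.3121

0.312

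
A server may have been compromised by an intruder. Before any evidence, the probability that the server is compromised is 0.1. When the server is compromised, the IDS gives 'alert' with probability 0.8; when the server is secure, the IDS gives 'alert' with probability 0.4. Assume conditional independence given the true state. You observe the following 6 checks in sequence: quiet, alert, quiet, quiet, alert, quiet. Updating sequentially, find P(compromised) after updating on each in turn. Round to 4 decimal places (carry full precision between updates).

After 'quiet': P(compromised) = 0.2·0.1000 / (0.2·0.1000 + 0.6·0.9000) ≈ 0.0357
After 'alert': P(compromised) = 0.8·0.0357 / (0.8·0.0357 + 0.4·0.9643) ≈ 0.0690
After 'quiet': P(compromised) = 0.2·0.0690 / (0.2·0.0690 + 0.6·0.9310) ≈ 0.0241
After 'quiet': P(compromised) = 0.2·0.0241 / (0.2·0.0241 + 0.6·0.9759) ≈ 0.0082
After 'alert': P(compromised) = 0.8·0.0082 / (0.8·0.0082 + 0.4·0.9918) ≈ 0.0162
After 'quiet': P(compromised) = 0.2·0.0162 / (0.2·0.0162 + 0.6·0.9838) ≈ 0.0055

0.0055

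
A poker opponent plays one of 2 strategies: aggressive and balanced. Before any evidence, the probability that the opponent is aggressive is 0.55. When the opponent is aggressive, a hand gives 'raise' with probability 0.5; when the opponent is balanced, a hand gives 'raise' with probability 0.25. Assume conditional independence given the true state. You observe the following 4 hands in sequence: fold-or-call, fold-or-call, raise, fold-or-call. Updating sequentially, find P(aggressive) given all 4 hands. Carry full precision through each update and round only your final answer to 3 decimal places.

0.420

After 'fold-or-call': P(aggressive) = 0.5·0.5500 / (0.5·0.5500 + 0.75·0.4500) ≈ 0.4490
After 'fold-or-call': P(aggressive) = 0.5·0.4490 / (0.5·0.4490 + 0.75·0.5510) ≈ 0.3520
After 'raise': P(aggressive) = 0.5·0.3520 / (0.5·0.3520 + 0.25·0.6480) ≈ 0.5207
After 'fold-or-call': P(aggressive) = 0.5·0.5207 / (0.5·0.5207 + 0.75·0.4793) ≈ 0.4200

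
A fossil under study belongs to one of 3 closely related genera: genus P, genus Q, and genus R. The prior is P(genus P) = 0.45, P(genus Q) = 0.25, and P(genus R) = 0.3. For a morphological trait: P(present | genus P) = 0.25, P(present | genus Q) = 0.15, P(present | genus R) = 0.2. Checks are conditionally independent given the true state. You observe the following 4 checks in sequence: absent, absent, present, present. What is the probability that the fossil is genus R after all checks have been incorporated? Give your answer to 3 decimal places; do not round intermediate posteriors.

0.279

After 'absent': normaliser = 0.75·0.4500 + 0.85·0.2500 + 0.8·0.3000; P(genus P) ≈ 0.4272, P(genus Q) ≈ 0.2690, P(genus R) ≈ 0.3038
After 'absent': normaliser = 0.75·0.4272 + 0.85·0.2690 + 0.8·0.3038; P(genus P) ≈ 0.4045, P(genus Q) ≈ 0.2887, P(genus R) ≈ 0.3068
After 'present': normaliser = 0.25·0.4045 + 0.15·0.2887 + 0.2·0.3068; P(genus P) ≈ 0.4914, P(genus Q) ≈ 0.2104, P(genus R) ≈ 0.2982
After 'present': normaliser = 0.25·0.4914 + 0.15·0.2104 + 0.2·0.2982; P(genus P) ≈ 0.5739, P(genus Q) ≈ 0.1474, P(genus R) ≈ 0.2786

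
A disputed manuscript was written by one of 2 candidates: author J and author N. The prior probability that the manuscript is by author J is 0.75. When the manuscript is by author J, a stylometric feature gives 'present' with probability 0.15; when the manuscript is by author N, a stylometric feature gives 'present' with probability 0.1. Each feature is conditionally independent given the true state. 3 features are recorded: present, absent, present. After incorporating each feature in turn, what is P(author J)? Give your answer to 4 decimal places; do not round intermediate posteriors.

Each posterior becomes the prior for the next update.
After 'present': P(author J) = 0.15·0.7500 / (0.15·0.7500 + 0.1·0.2500) ≈ 0.8182
After 'absent': P(author J) = 0.85·0.8182 / (0.85·0.8182 + 0.9·0.1818) ≈ 0.8095
After 'present': P(author J) = 0.15·0.8095 / (0.15·0.8095 + 0.1·0.1905) ≈ 0.8644

0.8644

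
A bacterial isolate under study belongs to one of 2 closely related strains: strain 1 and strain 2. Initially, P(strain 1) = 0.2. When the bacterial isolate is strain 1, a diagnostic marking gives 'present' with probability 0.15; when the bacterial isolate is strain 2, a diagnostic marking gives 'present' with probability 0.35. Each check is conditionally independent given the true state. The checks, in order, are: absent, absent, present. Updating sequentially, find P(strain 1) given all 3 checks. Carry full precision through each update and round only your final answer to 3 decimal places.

0.155

After 'absent': P(strain 1) = 0.85·0.2000 / (0.85·0.2000 + 0.65·0.8000) ≈ 0.2464
After 'absent': P(strain 1) = 0.85·0.2464 / (0.85·0.2464 + 0.65·0.7536) ≈ 0.2995
After 'present': P(strain 1) = 0.15·0.2995 / (0.15·0.2995 + 0.35·0.7005) ≈ 0.1548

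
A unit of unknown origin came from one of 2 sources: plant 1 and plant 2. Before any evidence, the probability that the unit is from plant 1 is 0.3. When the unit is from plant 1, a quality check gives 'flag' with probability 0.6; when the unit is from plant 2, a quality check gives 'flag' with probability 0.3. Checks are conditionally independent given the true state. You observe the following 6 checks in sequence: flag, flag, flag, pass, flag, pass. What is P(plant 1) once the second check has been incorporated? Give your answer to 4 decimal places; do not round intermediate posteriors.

0.6316

Each posterior becomes the prior for the next update.
After 'flag': P(plant 1) = 0.6·0.3000 / (0.6·0.3000 + 0.3·0.7000) ≈ 0.4615
After 'flag': P(plant 1) = 0.6·0.4615 / (0.6·0.4615 + 0.3·0.5385) ≈ 0.6316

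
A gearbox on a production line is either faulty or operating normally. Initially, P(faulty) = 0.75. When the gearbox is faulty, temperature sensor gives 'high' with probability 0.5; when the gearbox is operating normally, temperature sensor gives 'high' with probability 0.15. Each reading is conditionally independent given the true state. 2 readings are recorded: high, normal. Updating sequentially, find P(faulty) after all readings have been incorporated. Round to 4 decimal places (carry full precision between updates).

0.8547

After 'high': P(faulty) = 0.5·0.7500 / (0.5·0.7500 + 0.15·0.2500) ≈ 0.9091
After 'normal': P(faulty) = 0.5·0.9091 / (0.5·0.9091 + 0.85·0.0909) ≈ 0.8547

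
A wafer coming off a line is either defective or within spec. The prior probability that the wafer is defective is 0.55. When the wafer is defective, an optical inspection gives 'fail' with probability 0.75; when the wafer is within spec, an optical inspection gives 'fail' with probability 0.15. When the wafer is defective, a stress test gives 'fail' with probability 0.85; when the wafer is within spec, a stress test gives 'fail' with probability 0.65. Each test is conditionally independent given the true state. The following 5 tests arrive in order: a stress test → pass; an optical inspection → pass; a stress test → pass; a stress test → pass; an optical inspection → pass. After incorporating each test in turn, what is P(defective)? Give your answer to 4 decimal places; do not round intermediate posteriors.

0.0083

After a stress test='pass': P(defective) = 0.15·0.5500 / (0.15·0.5500 + 0.35·0.4500) ≈ 0.3438
After an optical inspection='pass': P(defective) = 0.25·0.3438 / (0.25·0.3438 + 0.85·0.6562) ≈ 0.1335
After a stress test='pass': P(defective) = 0.15·0.1335 / (0.15·0.1335 + 0.35·0.8665) ≈ 0.0619
After a stress test='pass': P(defective) = 0.15·0.0619 / (0.15·0.0619 + 0.35·0.9381) ≈ 0.0275
After an optical inspection='pass': P(defective) = 0.25·0.0275 / (0.25·0.0275 + 0.85·0.9725) ≈ 0.0083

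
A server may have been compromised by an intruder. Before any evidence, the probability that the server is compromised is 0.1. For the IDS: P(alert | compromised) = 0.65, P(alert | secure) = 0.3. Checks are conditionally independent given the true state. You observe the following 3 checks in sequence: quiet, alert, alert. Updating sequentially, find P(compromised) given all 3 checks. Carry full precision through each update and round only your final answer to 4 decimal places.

0.2069

After 'quiet': P(compromised) = 0.35·0.1000 / (0.35·0.1000 + 0.7·0.9000) ≈ 0.0526
After 'alert': P(compromised) = 0.65·0.0526 / (0.65·0.0526 + 0.3·0.9474) ≈ 0.1074
After 'alert': P(compromised) = 0.65·0.1074 / (0.65·0.1074 + 0.3·0.8926) ≈ 0.2069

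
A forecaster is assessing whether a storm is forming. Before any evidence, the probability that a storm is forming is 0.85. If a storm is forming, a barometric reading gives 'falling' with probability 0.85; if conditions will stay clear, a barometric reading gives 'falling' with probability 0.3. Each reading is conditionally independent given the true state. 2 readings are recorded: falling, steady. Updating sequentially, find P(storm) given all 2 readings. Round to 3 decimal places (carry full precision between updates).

After 'falling': P(storm) = 0.85·0.8500 / (0.85·0.8500 + 0.3·0.1500) ≈ 0.9414
After 'steady': P(storm) = 0.15·0.9414 / (0.15·0.9414 + 0.7·0.0586) ≈ 0.7748

0.775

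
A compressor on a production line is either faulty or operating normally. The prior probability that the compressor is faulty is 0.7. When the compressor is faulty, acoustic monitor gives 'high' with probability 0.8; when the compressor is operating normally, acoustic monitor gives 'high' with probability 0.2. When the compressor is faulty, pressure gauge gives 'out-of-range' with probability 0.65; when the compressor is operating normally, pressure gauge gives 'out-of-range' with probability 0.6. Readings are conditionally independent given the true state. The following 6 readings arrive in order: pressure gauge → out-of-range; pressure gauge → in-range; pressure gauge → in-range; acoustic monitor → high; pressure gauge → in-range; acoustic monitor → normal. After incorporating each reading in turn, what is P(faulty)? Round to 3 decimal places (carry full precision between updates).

After pressure gauge='out-of-range': P(faulty) = 0.65·0.7000 / (0.65·0.7000 + 0.6·0.3000) ≈ 0.7165
After pressure gauge='in-range': P(faulty) = 0.35·0.7165 / (0.35·0.7165 + 0.4·0.2835) ≈ 0.6886
After pressure gauge='in-range': P(faulty) = 0.35·0.6886 / (0.35·0.6886 + 0.4·0.3114) ≈ 0.6593
After acoustic monitor='high': P(faulty) = 0.8·0.6593 / (0.8·0.6593 + 0.2·0.3407) ≈ 0.8856
After pressure gauge='in-range': P(faulty) = 0.35·0.8856 / (0.35·0.8856 + 0.4·0.1144) ≈ 0.8714
After acoustic monitor='normal': P(faulty) = 0.2·0.8714 / (0.2·0.8714 + 0.8·0.1286) ≈ 0.6287

0.629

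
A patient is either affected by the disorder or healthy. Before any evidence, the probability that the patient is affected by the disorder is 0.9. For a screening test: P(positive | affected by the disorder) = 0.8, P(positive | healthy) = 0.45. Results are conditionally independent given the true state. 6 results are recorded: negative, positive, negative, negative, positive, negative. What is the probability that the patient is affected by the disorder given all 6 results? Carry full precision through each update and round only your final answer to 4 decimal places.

0.3322

After 'negative': P(affected) = 0.2·0.9000 / (0.2·0.9000 + 0.55·0.1000) ≈ 0.7660
After 'positive': P(affected) = 0.8·0.7660 / (0.8·0.7660 + 0.45·0.2340) ≈ 0.8533
After 'negative': P(affected) = 0.2·0.8533 / (0.2·0.8533 + 0.55·0.1467) ≈ 0.6790
After 'negative': P(affected) = 0.2·0.6790 / (0.2·0.6790 + 0.55·0.3210) ≈ 0.4348
After 'positive': P(affected) = 0.8·0.4348 / (0.8·0.4348 + 0.45·0.5652) ≈ 0.5777
After 'negative': P(affected) = 0.2·0.5777 / (0.2·0.5777 + 0.55·0.4223) ≈ 0.3322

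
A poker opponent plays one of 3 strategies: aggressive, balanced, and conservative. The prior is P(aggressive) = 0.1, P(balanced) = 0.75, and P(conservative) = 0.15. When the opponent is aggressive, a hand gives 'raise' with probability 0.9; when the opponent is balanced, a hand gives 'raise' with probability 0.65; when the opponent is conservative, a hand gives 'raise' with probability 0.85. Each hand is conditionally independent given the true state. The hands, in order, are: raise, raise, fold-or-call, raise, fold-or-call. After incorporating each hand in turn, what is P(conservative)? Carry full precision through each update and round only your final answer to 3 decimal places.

After 'raise': normaliser = 0.9·0.1000 + 0.65·0.7500 + 0.85·0.1500; P(aggressive) ≈ 0.1277, P(balanced) ≈ 0.6915, P(conservative) ≈ 0.1809
After 'raise': normaliser = 0.9·0.1277 + 0.65·0.6915 + 0.85·0.1809; P(aggressive) ≈ 0.1600, P(balanced) ≈ 0.6259, P(conservative) ≈ 0.2141
After 'fold-or-call': normaliser = 0.1·0.1600 + 0.35·0.6259 + 0.15·0.2141; P(aggressive) ≈ 0.0599, P(balanced) ≈ 0.8199, P(conservative) ≈ 0.1202
After 'raise': normaliser = 0.9·0.0599 + 0.65·0.8199 + 0.85·0.1202; P(aggressive) ≈ 0.0782, P(balanced) ≈ 0.7735, P(conservative) ≈ 0.1483
After 'fold-or-call': normaliser = 0.1·0.0782 + 0.35·0.7735 + 0.15·0.1483; P(aggressive) ≈ 0.0260, P(balanced) ≈ 0.9001, P(conservative) ≈ 0.0739

0.074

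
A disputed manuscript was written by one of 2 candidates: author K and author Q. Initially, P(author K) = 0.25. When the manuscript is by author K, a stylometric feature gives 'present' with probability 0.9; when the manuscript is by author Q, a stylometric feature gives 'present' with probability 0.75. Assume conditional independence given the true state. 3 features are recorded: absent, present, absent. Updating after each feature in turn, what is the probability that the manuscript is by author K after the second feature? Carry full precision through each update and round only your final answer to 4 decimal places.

After 'absent': P(author K) = 0.1·0.2500 / (0.1·0.2500 + 0.25·0.7500) ≈ 0.1176
After 'present': P(author K) = 0.9·0.1176 / (0.9·0.1176 + 0.75·0.8824) ≈ 0.1379

0.1379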